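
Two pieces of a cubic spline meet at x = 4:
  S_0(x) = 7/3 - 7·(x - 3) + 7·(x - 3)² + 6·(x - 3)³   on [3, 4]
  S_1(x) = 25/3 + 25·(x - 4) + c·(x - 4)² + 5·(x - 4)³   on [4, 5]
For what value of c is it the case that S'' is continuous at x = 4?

25

S_0''(x) = 14 + 36·(x - 3), so S_0''(4) = 50. On the right, S_1''(4) = 2c, so c = 25.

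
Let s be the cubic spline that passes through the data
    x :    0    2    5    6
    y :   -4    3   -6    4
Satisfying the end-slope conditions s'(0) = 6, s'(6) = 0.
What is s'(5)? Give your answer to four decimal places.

Write M_i for s''(x_i). With h_i = 2, 3, 1 and divided differences Δ_i = 7/2, -3, 10, the continuity of s' gives the tridiagonal system
  2·M_0 + 10·M_1 + 3·M_2 = 6(Δ_1 - Δ_0) = -39
  3·M_1 + 8·M_2 + 1·M_3 = 6(Δ_2 - Δ_1) = 78
Clamped end conditions give two more equations: 2h_0·M_0 + h_0·M_1 = 6(Δ_0 - s'(0)) = -15 and h_2·M_2 + 2h_2·M_3 = 6(s'(6) - Δ_2) = -60.
Hence M_0 = 27/26, M_1 = -249/26, M_2 = 237/13, M_3 = -1017/26.
On [5, 6], s'(x) = b_2 + 2c_2·(x - 5) + 3d_2·(x - 5)² with b_2 = Δ_2 - h_2(2M_2 + M_3)/6 = 543/52, c_2 = M_2/2 = 237/26, d_2 = (M_3 - M_2)/(6h_2) = -497/52. So s'(5) = 543/52.

10.4423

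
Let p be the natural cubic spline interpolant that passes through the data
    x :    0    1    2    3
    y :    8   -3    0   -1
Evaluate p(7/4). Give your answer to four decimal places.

Write m_i for p''(x_i). With h_i = 1, 1, 1 and divided differences Δ_i = -11, 3, -1, the continuity of p' gives the tridiagonal system
  1·m_0 + 4·m_1 + 1·m_2 = 6(Δ_1 - Δ_0) = 84
  1·m_1 + 4·m_2 + 1·m_3 = 6(Δ_2 - Δ_1) = -24
Natural end conditions: m_0 = m_3 = 0.
Forward elimination and back-substitution give m_0 = 0, m_1 = 24, m_2 = -12, m_3 = 0.
On [1, 2], p(x) = -3 - 3·(x - 1) + 12·(x - 1)² - 6·(x - 1)³.
With (x - 1) = 3/4: p(7/4) = -33/32.

-1.0313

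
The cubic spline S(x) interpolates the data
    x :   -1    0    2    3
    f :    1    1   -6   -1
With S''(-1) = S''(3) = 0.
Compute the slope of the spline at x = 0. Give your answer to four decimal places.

-2.3750

Put M_i = S'' at the i-th knot. Here h = (1, 2, 1) and Δ = (0, -7/2, 5), so the interior equations h_(i-1)·M_(i-1) + 2(h_(i-1)+h_i)·M_i + h_i·M_(i+1) = 6(Δ_i − Δ_(i-1)) read
  1·M_0 + 6·M_1 + 2·M_2 = 6(Δ_1 - Δ_0) = -21
  2·M_1 + 6·M_2 + 1·M_3 = 6(Δ_2 - Δ_1) = 51
Natural end conditions: M_0 = M_3 = 0.
Solving: M_0 = 0, M_1 = -57/8, M_2 = 87/8, M_3 = 0.
On [0, 2], S'(x) = b_1 + 2c_1·x + 3d_1·x² with b_1 = Δ_1 - h_1(2M_1 + M_2)/6 = -19/8, c_1 = M_1/2 = -57/16, d_1 = (M_2 - M_1)/(6h_1) = 3/2. So S'(0) = -19/8.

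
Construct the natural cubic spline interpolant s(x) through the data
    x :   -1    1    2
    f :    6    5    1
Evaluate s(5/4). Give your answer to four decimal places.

4.1914

With m_i denoting the second derivative at x_i, h_i = 2, 1, and Δ_i = (y_(i+1) − y_i)/h_i = -1/2, -4:
  2·m_0 + 6·m_1 + 1·m_2 = 6(Δ_1 - Δ_0) = -21
Natural end conditions: m_0 = m_2 = 0.
Solving: m_0 = 0, m_1 = -7/2, m_2 = 0.
On [1, 2], s(x) = 5 - 17/6·(x - 1) - 7/4·(x - 1)² + 7/12·(x - 1)³.
With (x - 1) = 1/4: s(5/4) = 1073/256.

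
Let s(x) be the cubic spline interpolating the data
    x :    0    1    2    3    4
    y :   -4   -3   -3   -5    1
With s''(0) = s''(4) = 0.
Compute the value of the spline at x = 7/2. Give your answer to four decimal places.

-2.8504

Let σ_i = s''(x_i). Step sizes h_i = 1, 1, 1, 1; slopes of the chords Δ_i = (y_(i+1) - y_i)/h_i = 1, 0, -2, 6.
  1·σ_0 + 4·σ_1 + 1·σ_2 = 6(Δ_1 - Δ_0) = -6
  1·σ_1 + 4·σ_2 + 1·σ_3 = 6(Δ_2 - Δ_1) = -12
  1·σ_2 + 4·σ_3 + 1·σ_4 = 6(Δ_3 - Δ_2) = 48
Natural end conditions: σ_0 = σ_4 = 0.
Hence σ_0 = 0, σ_1 = 3/28, σ_2 = -45/7, σ_3 = 381/28, σ_4 = 0.
On [3, 4], s(x) = -5 + 41/28·(x - 3) + 381/56·(x - 3)² - 127/56·(x - 3)³.
With (x - 3) = 1/2: s(7/2) = -1277/448.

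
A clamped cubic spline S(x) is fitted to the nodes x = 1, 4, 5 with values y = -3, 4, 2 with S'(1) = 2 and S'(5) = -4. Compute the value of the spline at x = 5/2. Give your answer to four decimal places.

1.2969

Write M_i for S''(x_i). With h_i = 3, 1 and divided differences Δ_i = 7/3, -2, the continuity of S' gives the tridiagonal system
  3·M_0 + 8·M_1 + 1·M_2 = 6(Δ_1 - Δ_0) = -26
Clamped end conditions give two more equations: 2h_0·M_0 + h_0·M_1 = 6(Δ_0 - S'(1)) = 2 and h_1·M_1 + 2h_1·M_2 = 6(S'(5) - Δ_1) = -12.
Solving the tridiagonal system: M_0 = 25/12, M_1 = -7/2, M_2 = -17/4.
On [1, 4], S(x) = -3 + 2·(x - 1) + 25/24·(x - 1)² - 67/216·(x - 1)³.
With (x - 1) = 3/2: S(5/2) = 83/64.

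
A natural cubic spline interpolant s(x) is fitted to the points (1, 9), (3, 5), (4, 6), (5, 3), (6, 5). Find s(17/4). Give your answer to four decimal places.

Put M_i = s'' at the i-th knot. Here h = (2, 1, 1, 1) and Δ = (-2, 1, -3, 2), so the interior equations h_(i-1)·M_(i-1) + 2(h_(i-1)+h_i)·M_i + h_i·M_(i+1) = 6(Δ_i − Δ_(i-1)) read
  2·M_0 + 6·M_1 + 1·M_2 = 6(Δ_1 - Δ_0) = 18
  1·M_1 + 4·M_2 + 1·M_3 = 6(Δ_2 - Δ_1) = -24
  1·M_2 + 4·M_3 + 1·M_4 = 6(Δ_3 - Δ_2) = 30
Natural end conditions: M_0 = M_4 = 0.
Forward elimination and back-substitution give M_0 = 0, M_1 = 198/43, M_2 = -414/43, M_3 = 426/43, M_4 = 0.
On [4, 5], s(x) = 6 - 62/43·(x - 4) - 207/43·(x - 4)² + 140/43·(x - 4)³.
With (x - 4) = 1/4: s(17/4) = 927/172.

5.3895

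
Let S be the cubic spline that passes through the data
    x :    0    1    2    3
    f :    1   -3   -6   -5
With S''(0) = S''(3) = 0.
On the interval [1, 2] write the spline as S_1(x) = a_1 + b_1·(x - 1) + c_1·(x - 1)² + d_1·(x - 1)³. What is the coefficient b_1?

-4

Let M_i = S''(x_i). Step sizes h_i = 1, 1, 1; slopes of the chords Δ_i = (y_(i+1) - y_i)/h_i = -4, -3, 1.
  1·M_0 + 4·M_1 + 1·M_2 = 6(Δ_1 - Δ_0) = 6
  1·M_1 + 4·M_2 + 1·M_3 = 6(Δ_2 - Δ_1) = 24
Natural end conditions: M_0 = M_3 = 0.
Hence M_0 = 0, M_1 = 0, M_2 = 6, M_3 = 0.
On [1, 2], with S_1(x) = a_1 + b_1·(x - 1) + c_1·(x - 1)² + d_1·(x - 1)³: c_1 = M_1/2 = 0, d_1 = (M_2 - M_1)/(6h_1) = 1, b_1 = Δ_1 - h_1(2M_1 + M_2)/6 = -4.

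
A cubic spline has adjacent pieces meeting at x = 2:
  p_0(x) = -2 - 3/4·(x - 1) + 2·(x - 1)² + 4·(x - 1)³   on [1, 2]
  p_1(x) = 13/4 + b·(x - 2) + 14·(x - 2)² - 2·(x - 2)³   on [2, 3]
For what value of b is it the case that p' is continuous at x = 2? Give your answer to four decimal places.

p_0'(x) = -3/4 + 4·(x - 1) + 12·(x - 1)², so p_0'(2) = 61/4. On the right, p_1'(2) = b, so b = 61/4.

15.2500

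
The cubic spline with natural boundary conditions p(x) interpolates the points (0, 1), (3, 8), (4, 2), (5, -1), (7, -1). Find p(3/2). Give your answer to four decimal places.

Write σ_i for p''(x_i). With h_i = 3, 1, 1, 2 and divided differences Δ_i = 7/3, -6, -3, 0, the continuity of p' gives the tridiagonal system
  3·σ_0 + 8·σ_1 + 1·σ_2 = 6(Δ_1 - Δ_0) = -50
  1·σ_1 + 4·σ_2 + 1·σ_3 = 6(Δ_2 - Δ_1) = 18
  1·σ_2 + 6·σ_3 + 2·σ_4 = 6(Δ_3 - Δ_2) = 18
Natural end conditions: σ_0 = σ_4 = 0.
Hence σ_0 = 0, σ_1 = -620/89, σ_2 = 510/89, σ_3 = 182/89, σ_4 = 0.
On [0, 3], p(x) = 1 + 1553/267·x + 0·x² - 310/801·x³.
With x = 3/2: p(3/2) = 2997/356.

8.4185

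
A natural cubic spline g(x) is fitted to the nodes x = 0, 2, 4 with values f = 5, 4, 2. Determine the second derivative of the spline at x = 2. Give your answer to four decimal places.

With σ_i denoting the second derivative at x_i, h_i = 2, 2, and Δ_i = (y_(i+1) − y_i)/h_i = -1/2, -1:
  2·σ_0 + 8·σ_1 + 2·σ_2 = 6(Δ_1 - Δ_0) = -3
Natural end conditions: σ_0 = σ_2 = 0.
Forward elimination and back-substitution give σ_0 = 0, σ_1 = -3/8, σ_2 = 0.

-0.3750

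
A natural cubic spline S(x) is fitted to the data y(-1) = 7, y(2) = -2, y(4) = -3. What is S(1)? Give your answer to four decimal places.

0.1667

With M_i denoting the second derivative at x_i, h_i = 3, 2, and Δ_i = (y_(i+1) − y_i)/h_i = -3, -1/2:
  3·M_0 + 10·M_1 + 2·M_2 = 6(Δ_1 - Δ_0) = 15
Natural end conditions: M_0 = M_2 = 0.
Solving the tridiagonal system: M_0 = 0, M_1 = 3/2, M_2 = 0.
On [-1, 2], S(x) = 7 - 15/4·(x + 1) + 0·(x + 1)² + 1/12·(x + 1)³.
With (x + 1) = 2: S(1) = 1/6.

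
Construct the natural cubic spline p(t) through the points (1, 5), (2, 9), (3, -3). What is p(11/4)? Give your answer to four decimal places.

With σ_i denoting the second derivative at x_i, h_i = 1, 1, and Δ_i = (y_(i+1) − y_i)/h_i = 4, -12:
  1·σ_0 + 4·σ_1 + 1·σ_2 = 6(Δ_1 - Δ_0) = -96
Natural end conditions: σ_0 = σ_2 = 0.
Solving the tridiagonal system: σ_0 = 0, σ_1 = -24, σ_2 = 0.
On [2, 3], p(t) = 9 - 4·(t - 2) - 12·(t - 2)² + 4·(t - 2)³.
With (t - 2) = 3/4: p(11/4) = 15/16.

0.9375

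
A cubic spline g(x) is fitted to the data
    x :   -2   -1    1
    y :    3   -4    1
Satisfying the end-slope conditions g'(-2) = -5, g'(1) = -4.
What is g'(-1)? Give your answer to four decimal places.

-3.4167

Write M_i for g''(x_i). With h_i = 1, 2 and divided differences Δ_i = -7, 5/2, the continuity of g' gives the tridiagonal system
  1·M_0 + 6·M_1 + 2·M_2 = 6(Δ_1 - Δ_0) = 57
Clamped end conditions give two more equations: 2h_0·M_0 + h_0·M_1 = 6(Δ_0 - g'(-2)) = -12 and h_1·M_1 + 2h_1·M_2 = 6(g'(1) - Δ_1) = -39.
Forward elimination and back-substitution give M_0 = -91/6, M_1 = 55/3, M_2 = -227/12.
On [-1, 1], g'(x) = b_1 + 2c_1·(x + 1) + 3d_1·(x + 1)² with b_1 = Δ_1 - h_1(2M_1 + M_2)/6 = -41/12, c_1 = M_1/2 = 55/6, d_1 = (M_2 - M_1)/(6h_1) = -149/48. So g'(-1) = -41/12.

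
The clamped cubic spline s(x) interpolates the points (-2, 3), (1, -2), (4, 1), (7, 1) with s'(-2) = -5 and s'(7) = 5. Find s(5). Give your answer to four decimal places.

-0.4370

With M_i denoting the second derivative at x_i, h_i = 3, 3, 3, and Δ_i = (y_(i+1) − y_i)/h_i = -5/3, 1, 0:
  3·M_0 + 12·M_1 + 3·M_2 = 6(Δ_1 - Δ_0) = 16
  3·M_1 + 12·M_2 + 3·M_3 = 6(Δ_2 - Δ_1) = -6
Clamped end conditions give two more equations: 2h_0·M_0 + h_0·M_1 = 6(Δ_0 - s'(-2)) = 20 and h_2·M_2 + 2h_2·M_3 = 6(s'(7) - Δ_2) = 30.
Hence M_0 = 122/45, M_1 = 56/45, M_2 = -106/45, M_3 = 278/45.
On [4, 7], s(x) = 1 - 11/15·(x - 4) - 53/45·(x - 4)² + 64/135·(x - 4)³.
With (x - 4) = 1: s(5) = -59/135.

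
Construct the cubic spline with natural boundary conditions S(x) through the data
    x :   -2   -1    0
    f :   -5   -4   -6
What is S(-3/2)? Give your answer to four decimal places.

-4.2188

Put M_i = S'' at the i-th knot. Here h = (1, 1) and Δ = (1, -2), so the interior equations h_(i-1)·M_(i-1) + 2(h_(i-1)+h_i)·M_i + h_i·M_(i+1) = 6(Δ_i − Δ_(i-1)) read
  1·M_0 + 4·M_1 + 1·M_2 = 6(Δ_1 - Δ_0) = -18
Natural end conditions: M_0 = M_2 = 0.
Solving: M_0 = 0, M_1 = -9/2, M_2 = 0.
On [-2, -1], S(x) = -5 + 7/4·(x + 2) + 0·(x + 2)² - 3/4·(x + 2)³.
With (x + 2) = 1/2: S(-3/2) = -135/32.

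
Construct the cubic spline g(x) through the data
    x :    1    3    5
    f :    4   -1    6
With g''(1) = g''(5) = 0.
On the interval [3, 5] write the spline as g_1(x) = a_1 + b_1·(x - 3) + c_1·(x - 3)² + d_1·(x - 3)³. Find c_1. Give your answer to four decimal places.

Write m_i for g''(x_i). With h_i = 2, 2 and divided differences Δ_i = -5/2, 7/2, the continuity of g' gives the tridiagonal system
  2·m_0 + 8·m_1 + 2·m_2 = 6(Δ_1 - Δ_0) = 36
Natural end conditions: m_0 = m_2 = 0.
Solving: m_0 = 0, m_1 = 9/2, m_2 = 0.
On [3, 5], with g_1(x) = a_1 + b_1·(x - 3) + c_1·(x - 3)² + d_1·(x - 3)³: c_1 = m_1/2 = 9/4, d_1 = (m_2 - m_1)/(6h_1) = -3/8, b_1 = Δ_1 - h_1(2m_1 + m_2)/6 = 1/2.

2.2500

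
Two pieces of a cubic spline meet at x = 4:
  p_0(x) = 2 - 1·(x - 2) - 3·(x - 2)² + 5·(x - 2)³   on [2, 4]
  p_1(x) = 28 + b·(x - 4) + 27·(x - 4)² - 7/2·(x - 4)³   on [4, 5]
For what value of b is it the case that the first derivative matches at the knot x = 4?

p_0'(x) = -1 - 6·(x - 2) + 15·(x - 2)², so p_0'(4) = 47. On the right, p_1'(4) = b, so b = 47.

47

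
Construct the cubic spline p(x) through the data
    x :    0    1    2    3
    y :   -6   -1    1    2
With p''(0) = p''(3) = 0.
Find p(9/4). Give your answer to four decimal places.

Let M_i = p''(x_i). Step sizes h_i = 1, 1, 1; slopes of the chords Δ_i = (y_(i+1) - y_i)/h_i = 5, 2, 1.
  1·M_0 + 4·M_1 + 1·M_2 = 6(Δ_1 - Δ_0) = -18
  1·M_1 + 4·M_2 + 1·M_3 = 6(Δ_2 - Δ_1) = -6
Natural end conditions: M_0 = M_3 = 0.
Solving: M_0 = 0, M_1 = -22/5, M_2 = -2/5, M_3 = 0.
On [2, 3], p(x) = 1 + 17/15·(x - 2) - 1/5·(x - 2)² + 1/15·(x - 2)³.
With (x - 2) = 1/4: p(9/4) = 407/320.

1.2719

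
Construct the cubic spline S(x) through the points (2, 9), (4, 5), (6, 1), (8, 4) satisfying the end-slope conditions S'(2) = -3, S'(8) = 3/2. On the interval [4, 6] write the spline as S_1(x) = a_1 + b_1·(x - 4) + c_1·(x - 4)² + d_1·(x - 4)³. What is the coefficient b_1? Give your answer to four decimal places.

Write m_i for S''(x_i). With h_i = 2, 2, 2 and divided differences Δ_i = -2, -2, 3/2, the continuity of S' gives the tridiagonal system
  2·m_0 + 8·m_1 + 2·m_2 = 6(Δ_1 - Δ_0) = 0
  2·m_1 + 8·m_2 + 2·m_3 = 6(Δ_2 - Δ_1) = 21
Clamped end conditions give two more equations: 2h_0·m_0 + h_0·m_1 = 6(Δ_0 - S'(2)) = 6 and h_2·m_2 + 2h_2·m_3 = 6(S'(8) - Δ_2) = 0.
Solving: m_0 = 11/5, m_1 = -7/5, m_2 = 17/5, m_3 = -17/10.
On [4, 6], with S_1(x) = a_1 + b_1·(x - 4) + c_1·(x - 4)² + d_1·(x - 4)³: c_1 = m_1/2 = -7/10, d_1 = (m_2 - m_1)/(6h_1) = 2/5, b_1 = Δ_1 - h_1(2m_1 + m_2)/6 = -11/5.

-2.2000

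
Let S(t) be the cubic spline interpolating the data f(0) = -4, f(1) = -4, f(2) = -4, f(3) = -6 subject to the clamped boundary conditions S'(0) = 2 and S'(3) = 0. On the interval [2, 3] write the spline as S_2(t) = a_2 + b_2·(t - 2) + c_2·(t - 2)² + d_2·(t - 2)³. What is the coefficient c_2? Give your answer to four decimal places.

With m_i denoting the second derivative at x_i, h_i = 1, 1, 1, and Δ_i = (y_(i+1) − y_i)/h_i = 0, 0, -2:
  1·m_0 + 4·m_1 + 1·m_2 = 6(Δ_1 - Δ_0) = 0
  1·m_1 + 4·m_2 + 1·m_3 = 6(Δ_2 - Δ_1) = -12
Clamped end conditions give two more equations: 2h_0·m_0 + h_0·m_1 = 6(Δ_0 - S'(0)) = -12 and h_2·m_2 + 2h_2·m_3 = 6(S'(3) - Δ_2) = 12.
Forward elimination and back-substitution give m_0 = -116/15, m_1 = 52/15, m_2 = -92/15, m_3 = 136/15.
On [2, 3], with S_2(t) = a_2 + b_2·(t - 2) + c_2·(t - 2)² + d_2·(t - 2)³: c_2 = m_2/2 = -46/15, d_2 = (m_3 - m_2)/(6h_2) = 38/15, b_2 = Δ_2 - h_2(2m_2 + m_3)/6 = -22/15.

-3.0667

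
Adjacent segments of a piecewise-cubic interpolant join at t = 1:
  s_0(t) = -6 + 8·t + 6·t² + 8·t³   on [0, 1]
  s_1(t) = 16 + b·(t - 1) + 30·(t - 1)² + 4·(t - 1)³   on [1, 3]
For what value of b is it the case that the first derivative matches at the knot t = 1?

s_0'(t) = 8 + 12·t + 24·t², so s_0'(1) = 44. On the right, s_1'(1) = b, so b = 44.

44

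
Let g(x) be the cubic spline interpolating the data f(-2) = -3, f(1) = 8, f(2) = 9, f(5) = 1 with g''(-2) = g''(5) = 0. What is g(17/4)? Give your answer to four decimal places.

With M_i denoting the second derivative at x_i, h_i = 3, 1, 3, and Δ_i = (y_(i+1) − y_i)/h_i = 11/3, 1, -8/3:
  3·M_0 + 8·M_1 + 1·M_2 = 6(Δ_1 - Δ_0) = -16
  1·M_1 + 8·M_2 + 3·M_3 = 6(Δ_2 - Δ_1) = -22
Natural end conditions: M_0 = M_3 = 0.
Forward elimination and back-substitution give M_0 = 0, M_1 = -106/63, M_2 = -160/63, M_3 = 0.
On [2, 5], g(x) = 9 - 8/63·(x - 2) - 80/63·(x - 2)² + 80/567·(x - 2)³.
With (x - 2) = 9/4: g(17/4) = 109/28.

3.8929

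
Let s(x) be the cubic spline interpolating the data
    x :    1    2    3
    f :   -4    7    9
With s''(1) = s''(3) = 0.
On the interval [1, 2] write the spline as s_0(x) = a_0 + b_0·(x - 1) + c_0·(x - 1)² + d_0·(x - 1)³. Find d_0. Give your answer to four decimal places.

-2.2500

Write m_i for s''(x_i). With h_i = 1, 1 and divided differences Δ_i = 11, 2, the continuity of s' gives the tridiagonal system
  1·m_0 + 4·m_1 + 1·m_2 = 6(Δ_1 - Δ_0) = -54
Natural end conditions: m_0 = m_2 = 0.
Solving: m_0 = 0, m_1 = -27/2, m_2 = 0.
On [1, 2], with s_0(x) = a_0 + b_0·(x - 1) + c_0·(x - 1)² + d_0·(x - 1)³: c_0 = m_0/2 = 0, d_0 = (m_1 - m_0)/(6h_0) = -9/4, b_0 = Δ_0 - h_0(2m_0 + m_1)/6 = 53/4.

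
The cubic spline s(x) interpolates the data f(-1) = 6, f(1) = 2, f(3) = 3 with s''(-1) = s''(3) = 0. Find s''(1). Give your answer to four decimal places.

Let M_i = s''(x_i). Step sizes h_i = 2, 2; slopes of the chords Δ_i = (y_(i+1) - y_i)/h_i = -2, 1/2.
  2·M_0 + 8·M_1 + 2·M_2 = 6(Δ_1 - Δ_0) = 15
Natural end conditions: M_0 = M_2 = 0.
Hence M_0 = 0, M_1 = 15/8, M_2 = 0.

1.8750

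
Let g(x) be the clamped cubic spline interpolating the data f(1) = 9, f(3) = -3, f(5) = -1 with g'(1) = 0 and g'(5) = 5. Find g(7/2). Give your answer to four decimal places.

Put σ_i = g'' at the i-th knot. Here h = (2, 2) and Δ = (-6, 1), so the interior equations h_(i-1)·σ_(i-1) + 2(h_(i-1)+h_i)·σ_i + h_i·σ_(i+1) = 6(Δ_i − Δ_(i-1)) read
  2·σ_0 + 8·σ_1 + 2·σ_2 = 6(Δ_1 - Δ_0) = 42
Clamped end conditions give two more equations: 2h_0·σ_0 + h_0·σ_1 = 6(Δ_0 - g'(1)) = -36 and h_1·σ_1 + 2h_1·σ_2 = 6(g'(5) - Δ_1) = 24.
Forward elimination and back-substitution give σ_0 = -13, σ_1 = 8, σ_2 = 2.
On [3, 5], g(x) = -3 - 5·(x - 3) + 4·(x - 3)² - 1/2·(x - 3)³.
With (x - 3) = 1/2: g(7/2) = -73/16.

-4.5625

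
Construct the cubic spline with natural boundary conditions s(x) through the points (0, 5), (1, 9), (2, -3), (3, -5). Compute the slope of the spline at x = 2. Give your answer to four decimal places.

-9.4667

Put m_i = s'' at the i-th knot. Here h = (1, 1, 1) and Δ = (4, -12, -2), so the interior equations h_(i-1)·m_(i-1) + 2(h_(i-1)+h_i)·m_i + h_i·m_(i+1) = 6(Δ_i − Δ_(i-1)) read
  1·m_0 + 4·m_1 + 1·m_2 = 6(Δ_1 - Δ_0) = -96
  1·m_1 + 4·m_2 + 1·m_3 = 6(Δ_2 - Δ_1) = 60
Natural end conditions: m_0 = m_3 = 0.
Hence m_0 = 0, m_1 = -148/5, m_2 = 112/5, m_3 = 0.
On [2, 3], s'(x) = b_2 + 2c_2·(x - 2) + 3d_2·(x - 2)² with b_2 = Δ_2 - h_2(2m_2 + m_3)/6 = -142/15, c_2 = m_2/2 = 56/5, d_2 = (m_3 - m_2)/(6h_2) = -56/15. So s'(2) = -142/15.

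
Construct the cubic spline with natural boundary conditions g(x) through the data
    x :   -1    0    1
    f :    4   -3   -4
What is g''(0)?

Put M_i = g'' at the i-th knot. Here h = (1, 1) and Δ = (-7, -1), so the interior equations h_(i-1)·M_(i-1) + 2(h_(i-1)+h_i)·M_i + h_i·M_(i+1) = 6(Δ_i − Δ_(i-1)) read
  1·M_0 + 4·M_1 + 1·M_2 = 6(Δ_1 - Δ_0) = 36
Natural end conditions: M_0 = M_2 = 0.
Solving: M_0 = 0, M_1 = 9, M_2 = 0.

9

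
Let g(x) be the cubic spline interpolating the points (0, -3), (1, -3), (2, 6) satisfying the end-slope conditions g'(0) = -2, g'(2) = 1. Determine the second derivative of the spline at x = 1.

24

Write σ_i for g''(x_i). With h_i = 1, 1 and divided differences Δ_i = 0, 9, the continuity of g' gives the tridiagonal system
  1·σ_0 + 4·σ_1 + 1·σ_2 = 6(Δ_1 - Δ_0) = 54
Clamped end conditions give two more equations: 2h_0·σ_0 + h_0·σ_1 = 6(Δ_0 - g'(0)) = 12 and h_1·σ_1 + 2h_1·σ_2 = 6(g'(2) - Δ_1) = -48.
Solving: σ_0 = -6, σ_1 = 24, σ_2 = -36.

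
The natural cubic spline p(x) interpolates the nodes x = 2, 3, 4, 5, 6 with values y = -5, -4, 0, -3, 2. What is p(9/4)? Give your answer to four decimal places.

-5.0890

Let M_i = p''(x_i). Step sizes h_i = 1, 1, 1, 1; slopes of the chords Δ_i = (y_(i+1) - y_i)/h_i = 1, 4, -3, 5.
  1·M_0 + 4·M_1 + 1·M_2 = 6(Δ_1 - Δ_0) = 18
  1·M_1 + 4·M_2 + 1·M_3 = 6(Δ_2 - Δ_1) = -42
  1·M_2 + 4·M_3 + 1·M_4 = 6(Δ_3 - Δ_2) = 48
Natural end conditions: M_0 = M_4 = 0.
Solving the tridiagonal system: M_0 = 0, M_1 = 243/28, M_2 = -117/7, M_3 = 453/28, M_4 = 0.
On [2, 3], p(x) = -5 - 25/56·(x - 2) + 0·(x - 2)² + 81/56·(x - 2)³.
With (x - 2) = 1/4: p(9/4) = -18239/3584.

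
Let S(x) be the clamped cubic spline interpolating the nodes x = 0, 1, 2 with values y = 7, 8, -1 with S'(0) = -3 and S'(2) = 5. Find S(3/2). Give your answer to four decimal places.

2.0625

With M_i denoting the second derivative at x_i, h_i = 1, 1, and Δ_i = (y_(i+1) − y_i)/h_i = 1, -9:
  1·M_0 + 4·M_1 + 1·M_2 = 6(Δ_1 - Δ_0) = -60
Clamped end conditions give two more equations: 2h_0·M_0 + h_0·M_1 = 6(Δ_0 - S'(0)) = 24 and h_1·M_1 + 2h_1·M_2 = 6(S'(2) - Δ_1) = 84.
Solving the tridiagonal system: M_0 = 31, M_1 = -38, M_2 = 61.
On [1, 2], S(x) = 8 - 13/2·(x - 1) - 19·(x - 1)² + 33/2·(x - 1)³.
With (x - 1) = 1/2: S(3/2) = 33/16.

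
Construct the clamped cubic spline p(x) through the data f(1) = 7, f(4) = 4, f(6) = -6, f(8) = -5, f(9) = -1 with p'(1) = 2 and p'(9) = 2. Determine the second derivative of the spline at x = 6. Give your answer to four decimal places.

Put m_i = p'' at the i-th knot. Here h = (3, 2, 2, 1) and Δ = (-1, -5, 1/2, 4), so the interior equations h_(i-1)·m_(i-1) + 2(h_(i-1)+h_i)·m_i + h_i·m_(i+1) = 6(Δ_i − Δ_(i-1)) read
  3·m_0 + 10·m_1 + 2·m_2 = 6(Δ_1 - Δ_0) = -24
  2·m_1 + 8·m_2 + 2·m_3 = 6(Δ_2 - Δ_1) = 33
  2·m_2 + 6·m_3 + 1·m_4 = 6(Δ_3 - Δ_2) = 21
Clamped end conditions give two more equations: 2h_0·m_0 + h_0·m_1 = 6(Δ_0 - p'(1)) = -18 and h_3·m_3 + 2h_3·m_4 = 6(p'(9) - Δ_3) = -12.
Solving the tridiagonal system: m_0 = -351/212, m_1 = -285/106, m_2 = 1665/424, m_3 = 369/106, m_4 = -1641/212.

3.9269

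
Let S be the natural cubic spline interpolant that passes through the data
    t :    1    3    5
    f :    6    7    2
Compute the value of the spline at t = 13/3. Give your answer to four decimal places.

4.1111

Put m_i = S'' at the i-th knot. Here h = (2, 2) and Δ = (1/2, -5/2), so the interior equations h_(i-1)·m_(i-1) + 2(h_(i-1)+h_i)·m_i + h_i·m_(i+1) = 6(Δ_i − Δ_(i-1)) read
  2·m_0 + 8·m_1 + 2·m_2 = 6(Δ_1 - Δ_0) = -18
Natural end conditions: m_0 = m_2 = 0.
Hence m_0 = 0, m_1 = -9/4, m_2 = 0.
On [3, 5], S(t) = 7 - 1·(t - 3) - 9/8·(t - 3)² + 3/16·(t - 3)³.
With (t - 3) = 4/3: S(13/3) = 37/9.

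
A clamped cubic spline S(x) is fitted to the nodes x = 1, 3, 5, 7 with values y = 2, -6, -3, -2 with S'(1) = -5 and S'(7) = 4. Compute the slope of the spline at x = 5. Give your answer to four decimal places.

Put M_i = S'' at the i-th knot. Here h = (2, 2, 2) and Δ = (-4, 3/2, 1/2), so the interior equations h_(i-1)·M_(i-1) + 2(h_(i-1)+h_i)·M_i + h_i·M_(i+1) = 6(Δ_i − Δ_(i-1)) read
  2·M_0 + 8·M_1 + 2·M_2 = 6(Δ_1 - Δ_0) = 33
  2·M_1 + 8·M_2 + 2·M_3 = 6(Δ_2 - Δ_1) = -6
Clamped end conditions give two more equations: 2h_0·M_0 + h_0·M_1 = 6(Δ_0 - S'(1)) = 6 and h_2·M_2 + 2h_2·M_3 = 6(S'(7) - Δ_2) = 21.
Hence M_0 = -6/5, M_1 = 27/5, M_2 = -39/10, M_3 = 36/5.
On [5, 7], S'(x) = b_2 + 2c_2·(x - 5) + 3d_2·(x - 5)² with b_2 = Δ_2 - h_2(2M_2 + M_3)/6 = 7/10, c_2 = M_2/2 = -39/20, d_2 = (M_3 - M_2)/(6h_2) = 37/40. So S'(5) = 7/10.

0.7000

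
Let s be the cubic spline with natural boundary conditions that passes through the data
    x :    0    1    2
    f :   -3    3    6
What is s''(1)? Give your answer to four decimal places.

Let M_i = s''(x_i). Step sizes h_i = 1, 1; slopes of the chords Δ_i = (y_(i+1) - y_i)/h_i = 6, 3.
  1·M_0 + 4·M_1 + 1·M_2 = 6(Δ_1 - Δ_0) = -18
Natural end conditions: M_0 = M_2 = 0.
Solving: M_0 = 0, M_1 = -9/2, M_2 = 0.

-4.5000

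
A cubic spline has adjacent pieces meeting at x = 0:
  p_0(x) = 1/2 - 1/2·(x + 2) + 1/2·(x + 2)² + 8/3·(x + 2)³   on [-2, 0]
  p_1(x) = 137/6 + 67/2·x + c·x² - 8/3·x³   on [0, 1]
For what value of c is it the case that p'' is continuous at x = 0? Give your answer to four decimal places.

p_0''(x) = 1 + 16·(x + 2), so p_0''(0) = 33. On the right, p_1''(0) = 2c, so c = 33/2.

16.5000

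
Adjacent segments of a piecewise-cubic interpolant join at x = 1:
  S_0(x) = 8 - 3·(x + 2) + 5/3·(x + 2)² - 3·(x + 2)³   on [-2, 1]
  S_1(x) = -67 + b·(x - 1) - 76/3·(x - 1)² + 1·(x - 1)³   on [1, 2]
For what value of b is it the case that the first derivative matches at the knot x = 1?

-74

S_0'(x) = -3 + 10/3·(x + 2) - 9·(x + 2)², so S_0'(1) = -74. On the right, S_1'(1) = b, so b = -74.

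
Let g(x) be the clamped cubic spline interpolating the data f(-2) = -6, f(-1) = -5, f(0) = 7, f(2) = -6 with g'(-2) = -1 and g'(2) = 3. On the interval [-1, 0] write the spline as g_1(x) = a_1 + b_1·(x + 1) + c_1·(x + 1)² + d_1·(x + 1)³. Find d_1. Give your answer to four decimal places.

Write m_i for g''(x_i). With h_i = 1, 1, 2 and divided differences Δ_i = 1, 12, -13/2, the continuity of g' gives the tridiagonal system
  1·m_0 + 4·m_1 + 1·m_2 = 6(Δ_1 - Δ_0) = 66
  1·m_1 + 6·m_2 + 2·m_3 = 6(Δ_2 - Δ_1) = -111
Clamped end conditions give two more equations: 2h_0·m_0 + h_0·m_1 = 6(Δ_0 - g'(-2)) = 12 and h_2·m_2 + 2h_2·m_3 = 6(g'(2) - Δ_2) = 57.
Forward elimination and back-substitution give m_0 = -161/22, m_1 = 293/11, m_2 = -731/22, m_3 = 679/22.
On [-1, 0], with g_1(x) = a_1 + b_1·(x + 1) + c_1·(x + 1)² + d_1·(x + 1)³: c_1 = m_1/2 = 293/22, d_1 = (m_2 - m_1)/(6h_1) = -439/44, b_1 = Δ_1 - h_1(2m_1 + m_2)/6 = 381/44.

-9.9773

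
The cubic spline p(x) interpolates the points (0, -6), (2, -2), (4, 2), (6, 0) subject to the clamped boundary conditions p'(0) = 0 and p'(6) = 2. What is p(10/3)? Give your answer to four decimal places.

1.5852

Let M_i = p''(x_i). Step sizes h_i = 2, 2, 2; slopes of the chords Δ_i = (y_(i+1) - y_i)/h_i = 2, 2, -1.
  2·M_0 + 8·M_1 + 2·M_2 = 6(Δ_1 - Δ_0) = 0
  2·M_1 + 8·M_2 + 2·M_3 = 6(Δ_2 - Δ_1) = -18
Clamped end conditions give two more equations: 2h_0·M_0 + h_0·M_1 = 6(Δ_0 - p'(0)) = 12 and h_2·M_2 + 2h_2·M_3 = 6(p'(6) - Δ_2) = 18.
Solving the tridiagonal system: M_0 = 43/15, M_1 = 4/15, M_2 = -59/15, M_3 = 97/15.
On [2, 4], p(x) = -2 + 47/15·(x - 2) + 2/15·(x - 2)² - 7/20·(x - 2)³.
With (x - 2) = 4/3: p(10/3) = 214/135.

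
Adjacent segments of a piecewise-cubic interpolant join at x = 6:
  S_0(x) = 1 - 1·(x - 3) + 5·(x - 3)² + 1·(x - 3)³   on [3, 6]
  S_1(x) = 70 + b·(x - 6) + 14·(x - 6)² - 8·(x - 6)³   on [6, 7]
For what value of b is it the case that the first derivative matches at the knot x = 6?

S_0'(x) = -1 + 10·(x - 3) + 3·(x - 3)², so S_0'(6) = 56. On the right, S_1'(6) = b, so b = 56.

56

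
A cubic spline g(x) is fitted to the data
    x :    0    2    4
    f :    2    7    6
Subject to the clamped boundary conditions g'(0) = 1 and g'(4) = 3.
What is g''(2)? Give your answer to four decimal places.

Write M_i for g''(x_i). With h_i = 2, 2 and divided differences Δ_i = 5/2, -1/2, the continuity of g' gives the tridiagonal system
  2·M_0 + 8·M_1 + 2·M_2 = 6(Δ_1 - Δ_0) = -18
Clamped end conditions give two more equations: 2h_0·M_0 + h_0·M_1 = 6(Δ_0 - g'(0)) = 9 and h_1·M_1 + 2h_1·M_2 = 6(g'(4) - Δ_1) = 21.
Solving the tridiagonal system: M_0 = 5, M_1 = -11/2, M_2 = 8.

-5.5000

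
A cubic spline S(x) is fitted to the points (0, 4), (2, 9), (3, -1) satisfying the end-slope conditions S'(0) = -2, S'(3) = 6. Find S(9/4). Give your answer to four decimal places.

5.6914

Let M_i = S''(x_i). Step sizes h_i = 2, 1; slopes of the chords Δ_i = (y_(i+1) - y_i)/h_i = 5/2, -10.
  2·M_0 + 6·M_1 + 1·M_2 = 6(Δ_1 - Δ_0) = -75
Clamped end conditions give two more equations: 2h_0·M_0 + h_0·M_1 = 6(Δ_0 - S'(0)) = 27 and h_1·M_1 + 2h_1·M_2 = 6(S'(3) - Δ_1) = 96.
Forward elimination and back-substitution give M_0 = 263/12, M_1 = -91/3, M_2 = 379/6.
On [2, 3], S(x) = 9 - 125/12·(x - 2) - 91/6·(x - 2)² + 187/12·(x - 2)³.
With (x - 2) = 1/4: S(9/4) = 1457/256.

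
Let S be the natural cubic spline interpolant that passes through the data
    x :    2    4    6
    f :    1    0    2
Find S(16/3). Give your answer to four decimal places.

Write m_i for S''(x_i). With h_i = 2, 2 and divided differences Δ_i = -1/2, 1, the continuity of S' gives the tridiagonal system
  2·m_0 + 8·m_1 + 2·m_2 = 6(Δ_1 - Δ_0) = 9
Natural end conditions: m_0 = m_2 = 0.
Hence m_0 = 0, m_1 = 9/8, m_2 = 0.
On [4, 6], S(x) = 0 + 1/4·(x - 4) + 9/16·(x - 4)² - 3/32·(x - 4)³.
With (x - 4) = 4/3: S(16/3) = 10/9.

1.1111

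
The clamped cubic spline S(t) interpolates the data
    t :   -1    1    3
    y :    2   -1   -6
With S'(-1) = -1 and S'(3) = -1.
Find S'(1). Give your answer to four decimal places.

With M_i denoting the second derivative at x_i, h_i = 2, 2, and Δ_i = (y_(i+1) − y_i)/h_i = -3/2, -5/2:
  2·M_0 + 8·M_1 + 2·M_2 = 6(Δ_1 - Δ_0) = -6
Clamped end conditions give two more equations: 2h_0·M_0 + h_0·M_1 = 6(Δ_0 - S'(-1)) = -3 and h_1·M_1 + 2h_1·M_2 = 6(S'(3) - Δ_1) = 9.
Hence M_0 = 0, M_1 = -3/2, M_2 = 3.
On [1, 3], S'(t) = b_1 + 2c_1·(t - 1) + 3d_1·(t - 1)² with b_1 = Δ_1 - h_1(2M_1 + M_2)/6 = -5/2, c_1 = M_1/2 = -3/4, d_1 = (M_2 - M_1)/(6h_1) = 3/8. So S'(1) = -5/2.

-2.5000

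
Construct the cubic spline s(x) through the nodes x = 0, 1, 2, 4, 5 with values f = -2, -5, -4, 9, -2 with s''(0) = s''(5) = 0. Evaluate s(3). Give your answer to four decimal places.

With σ_i denoting the second derivative at x_i, h_i = 1, 1, 2, 1, and Δ_i = (y_(i+1) − y_i)/h_i = -3, 1, 13/2, -11:
  1·σ_0 + 4·σ_1 + 1·σ_2 = 6(Δ_1 - Δ_0) = 24
  1·σ_1 + 6·σ_2 + 2·σ_3 = 6(Δ_2 - Δ_1) = 33
  2·σ_2 + 6·σ_3 + 1·σ_4 = 6(Δ_3 - Δ_2) = -105
Natural end conditions: σ_0 = σ_4 = 0.
Hence σ_0 = 0, σ_1 = 180/61, σ_2 = 744/61, σ_3 = -2631/122, σ_4 = 0.
On [2, 4], s(x) = -4 + 339/61·(x - 2) + 372/61·(x - 2)² - 1373/488·(x - 2)³.
With (x - 2) = 1: s(3) = 2363/488.

4.8422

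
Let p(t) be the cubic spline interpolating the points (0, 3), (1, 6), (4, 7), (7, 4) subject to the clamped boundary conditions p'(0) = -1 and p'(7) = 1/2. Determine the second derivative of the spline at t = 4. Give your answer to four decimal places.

-0.1398

Write m_i for p''(x_i). With h_i = 1, 3, 3 and divided differences Δ_i = 3, 1/3, -1, the continuity of p' gives the tridiagonal system
  1·m_0 + 8·m_1 + 3·m_2 = 6(Δ_1 - Δ_0) = -16
  3·m_1 + 12·m_2 + 3·m_3 = 6(Δ_2 - Δ_1) = -8
Clamped end conditions give two more equations: 2h_0·m_0 + h_0·m_1 = 6(Δ_0 - p'(0)) = 24 and h_2·m_2 + 2h_2·m_3 = 6(p'(7) - Δ_2) = 9.
Solving: m_0 = 429/31, m_1 = -114/31, m_2 = -13/93, m_3 = 146/93.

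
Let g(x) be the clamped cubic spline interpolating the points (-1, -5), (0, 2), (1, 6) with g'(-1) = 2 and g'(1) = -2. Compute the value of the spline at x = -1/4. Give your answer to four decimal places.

Let M_i = g''(x_i). Step sizes h_i = 1, 1; slopes of the chords Δ_i = (y_(i+1) - y_i)/h_i = 7, 4.
  1·M_0 + 4·M_1 + 1·M_2 = 6(Δ_1 - Δ_0) = -18
Clamped end conditions give two more equations: 2h_0·M_0 + h_0·M_1 = 6(Δ_0 - g'(-1)) = 30 and h_1·M_1 + 2h_1·M_2 = 6(g'(1) - Δ_1) = -36.
Forward elimination and back-substitution give M_0 = 35/2, M_1 = -5, M_2 = -31/2.
On [-1, 0], g(x) = -5 + 2·(x + 1) + 35/4·(x + 1)² - 15/4·(x + 1)³.
With (x + 1) = 3/4: g(-1/4) = -41/256.

-0.1602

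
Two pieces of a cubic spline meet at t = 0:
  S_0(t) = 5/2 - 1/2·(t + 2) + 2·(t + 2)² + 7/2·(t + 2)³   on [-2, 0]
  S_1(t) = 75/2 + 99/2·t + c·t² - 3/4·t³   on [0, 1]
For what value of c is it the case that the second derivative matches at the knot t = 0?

23

S_0''(t) = 4 + 21·(t + 2), so S_0''(0) = 46. On the right, S_1''(0) = 2c, so c = 23.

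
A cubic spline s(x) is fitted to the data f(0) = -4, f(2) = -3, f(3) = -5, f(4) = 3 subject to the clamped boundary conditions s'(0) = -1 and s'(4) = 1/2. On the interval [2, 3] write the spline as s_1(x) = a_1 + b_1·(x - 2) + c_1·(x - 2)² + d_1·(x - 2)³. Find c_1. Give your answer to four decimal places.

-4.5682

Let M_i = s''(x_i). Step sizes h_i = 2, 1, 1; slopes of the chords Δ_i = (y_(i+1) - y_i)/h_i = 1/2, -2, 8.
  2·M_0 + 6·M_1 + 1·M_2 = 6(Δ_1 - Δ_0) = -15
  1·M_1 + 4·M_2 + 1·M_3 = 6(Δ_2 - Δ_1) = 60
Clamped end conditions give two more equations: 2h_0·M_0 + h_0·M_1 = 6(Δ_0 - s'(0)) = 9 and h_2·M_2 + 2h_2·M_3 = 6(s'(4) - Δ_2) = -45.
Solving: M_0 = 75/11, M_1 = -201/22, M_2 = 288/11, M_3 = -783/22.
On [2, 3], with s_1(x) = a_1 + b_1·(x - 2) + c_1·(x - 2)² + d_1·(x - 2)³: c_1 = M_1/2 = -201/44, d_1 = (M_2 - M_1)/(6h_1) = 259/44, b_1 = Δ_1 - h_1(2M_1 + M_2)/6 = -73/22.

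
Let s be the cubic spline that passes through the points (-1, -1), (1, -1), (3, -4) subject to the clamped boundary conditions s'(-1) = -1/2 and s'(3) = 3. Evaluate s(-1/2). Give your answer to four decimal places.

-0.9766

Put σ_i = s'' at the i-th knot. Here h = (2, 2) and Δ = (0, -3/2), so the interior equations h_(i-1)·σ_(i-1) + 2(h_(i-1)+h_i)·σ_i + h_i·σ_(i+1) = 6(Δ_i − Δ_(i-1)) read
  2·σ_0 + 8·σ_1 + 2·σ_2 = 6(Δ_1 - Δ_0) = -9
Clamped end conditions give two more equations: 2h_0·σ_0 + h_0·σ_1 = 6(Δ_0 - s'(-1)) = 3 and h_1·σ_1 + 2h_1·σ_2 = 6(s'(3) - Δ_1) = 27.
Solving the tridiagonal system: σ_0 = 11/4, σ_1 = -4, σ_2 = 35/4.
On [-1, 1], s(t) = -1 - 1/2·(t + 1) + 11/8·(t + 1)² - 9/16·(t + 1)³.
With (t + 1) = 1/2: s(-1/2) = -125/128.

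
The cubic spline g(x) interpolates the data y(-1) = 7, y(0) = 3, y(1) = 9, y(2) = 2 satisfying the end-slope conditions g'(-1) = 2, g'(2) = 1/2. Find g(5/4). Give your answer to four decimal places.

7.7141

Put M_i = g'' at the i-th knot. Here h = (1, 1, 1) and Δ = (-4, 6, -7), so the interior equations h_(i-1)·M_(i-1) + 2(h_(i-1)+h_i)·M_i + h_i·M_(i+1) = 6(Δ_i − Δ_(i-1)) read
  1·M_0 + 4·M_1 + 1·M_2 = 6(Δ_1 - Δ_0) = 60
  1·M_1 + 4·M_2 + 1·M_3 = 6(Δ_2 - Δ_1) = -78
Clamped end conditions give two more equations: 2h_0·M_0 + h_0·M_1 = 6(Δ_0 - g'(-1)) = -36 and h_2·M_2 + 2h_2·M_3 = 6(g'(2) - Δ_2) = 45.
Forward elimination and back-substitution give M_0 = -173/5, M_1 = 166/5, M_2 = -191/5, M_3 = 208/5.
On [1, 2], g(x) = 9 - 6/5·(x - 1) - 191/10·(x - 1)² + 133/10·(x - 1)³.
With (x - 1) = 1/4: g(5/4) = 4937/640.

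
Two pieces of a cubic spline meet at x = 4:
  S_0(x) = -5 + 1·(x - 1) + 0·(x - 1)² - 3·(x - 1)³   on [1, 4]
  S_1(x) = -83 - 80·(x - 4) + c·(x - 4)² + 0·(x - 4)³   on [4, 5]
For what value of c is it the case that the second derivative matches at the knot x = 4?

S_0''(x) = 0 - 18·(x - 1), so S_0''(4) = -54. On the right, S_1''(4) = 2c, so c = -27.

-27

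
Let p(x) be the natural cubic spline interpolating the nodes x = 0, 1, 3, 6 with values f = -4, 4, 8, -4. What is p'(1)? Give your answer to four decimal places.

6.2857

With M_i denoting the second derivative at x_i, h_i = 1, 2, 3, and Δ_i = (y_(i+1) − y_i)/h_i = 8, 2, -4:
  1·M_0 + 6·M_1 + 2·M_2 = 6(Δ_1 - Δ_0) = -36
  2·M_1 + 10·M_2 + 3·M_3 = 6(Δ_2 - Δ_1) = -36
Natural end conditions: M_0 = M_3 = 0.
Forward elimination and back-substitution give M_0 = 0, M_1 = -36/7, M_2 = -18/7, M_3 = 0.
On [1, 3], p'(x) = b_1 + 2c_1·(x - 1) + 3d_1·(x - 1)² with b_1 = Δ_1 - h_1(2M_1 + M_2)/6 = 44/7, c_1 = M_1/2 = -18/7, d_1 = (M_2 - M_1)/(6h_1) = 3/14. So p'(1) = 44/7.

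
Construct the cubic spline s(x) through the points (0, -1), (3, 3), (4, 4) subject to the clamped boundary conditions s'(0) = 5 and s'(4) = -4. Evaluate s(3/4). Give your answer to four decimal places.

Let σ_i = s''(x_i). Step sizes h_i = 3, 1; slopes of the chords Δ_i = (y_(i+1) - y_i)/h_i = 4/3, 1.
  3·σ_0 + 8·σ_1 + 1·σ_2 = 6(Δ_1 - Δ_0) = -2
Clamped end conditions give two more equations: 2h_0·σ_0 + h_0·σ_1 = 6(Δ_0 - s'(0)) = -22 and h_1·σ_1 + 2h_1·σ_2 = 6(s'(4) - Δ_1) = -30.
Forward elimination and back-substitution give σ_0 = -17/3, σ_1 = 4, σ_2 = -17.
On [0, 3], s(x) = -1 + 5·x - 17/6·x² + 29/54·x³.
With x = 3/4: s(3/4) = 177/128.

1.3828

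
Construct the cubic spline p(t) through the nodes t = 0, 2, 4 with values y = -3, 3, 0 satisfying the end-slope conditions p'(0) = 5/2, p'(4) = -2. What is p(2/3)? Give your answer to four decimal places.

Put M_i = p'' at the i-th knot. Here h = (2, 2) and Δ = (3, -3/2), so the interior equations h_(i-1)·M_(i-1) + 2(h_(i-1)+h_i)·M_i + h_i·M_(i+1) = 6(Δ_i − Δ_(i-1)) read
  2·M_0 + 8·M_1 + 2·M_2 = 6(Δ_1 - Δ_0) = -27
Clamped end conditions give two more equations: 2h_0·M_0 + h_0·M_1 = 6(Δ_0 - p'(0)) = 3 and h_1·M_1 + 2h_1·M_2 = 6(p'(4) - Δ_1) = -3.
Forward elimination and back-substitution give M_0 = 3, M_1 = -9/2, M_2 = 3/2.
On [0, 2], p(t) = -3 + 5/2·t + 3/2·t² - 5/8·t³.
With t = 2/3: p(2/3) = -23/27.

-0.8519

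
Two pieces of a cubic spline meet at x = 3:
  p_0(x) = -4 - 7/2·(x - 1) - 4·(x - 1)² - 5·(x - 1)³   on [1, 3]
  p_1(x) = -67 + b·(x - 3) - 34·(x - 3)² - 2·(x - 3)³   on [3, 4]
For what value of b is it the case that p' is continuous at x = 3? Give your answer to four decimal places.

-79.5000

p_0'(x) = -7/2 - 8·(x - 1) - 15·(x - 1)², so p_0'(3) = -159/2. On the right, p_1'(3) = b, so b = -159/2.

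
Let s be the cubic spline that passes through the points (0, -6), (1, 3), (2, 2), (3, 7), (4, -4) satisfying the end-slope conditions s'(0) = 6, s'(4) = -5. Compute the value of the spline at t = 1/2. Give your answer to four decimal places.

-1.2165

Put M_i = s'' at the i-th knot. Here h = (1, 1, 1, 1) and Δ = (9, -1, 5, -11), so the interior equations h_(i-1)·M_(i-1) + 2(h_(i-1)+h_i)·M_i + h_i·M_(i+1) = 6(Δ_i − Δ_(i-1)) read
  1·M_0 + 4·M_1 + 1·M_2 = 6(Δ_1 - Δ_0) = -60
  1·M_1 + 4·M_2 + 1·M_3 = 6(Δ_2 - Δ_1) = 36
  1·M_2 + 4·M_3 + 1·M_4 = 6(Δ_3 - Δ_2) = -96
Clamped end conditions give two more equations: 2h_0·M_0 + h_0·M_1 = 6(Δ_0 - s'(0)) = 18 and h_3·M_3 + 2h_3·M_4 = 6(s'(4) - Δ_3) = 36.
Solving the tridiagonal system: M_0 = 631/28, M_1 = -379/14, M_2 = 103/4, M_3 = -559/14, M_4 = 1063/28.
On [0, 1], s(t) = -6 + 6·t + 631/56·t² - 463/56·t³.
With t = 1/2: s(1/2) = -545/448.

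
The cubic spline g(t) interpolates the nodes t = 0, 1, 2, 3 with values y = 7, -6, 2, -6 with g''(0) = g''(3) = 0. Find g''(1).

40

Put m_i = g'' at the i-th knot. Here h = (1, 1, 1) and Δ = (-13, 8, -8), so the interior equations h_(i-1)·m_(i-1) + 2(h_(i-1)+h_i)·m_i + h_i·m_(i+1) = 6(Δ_i − Δ_(i-1)) read
  1·m_0 + 4·m_1 + 1·m_2 = 6(Δ_1 - Δ_0) = 126
  1·m_1 + 4·m_2 + 1·m_3 = 6(Δ_2 - Δ_1) = -96
Natural end conditions: m_0 = m_3 = 0.
Solving: m_0 = 0, m_1 = 40, m_2 = -34, m_3 = 0.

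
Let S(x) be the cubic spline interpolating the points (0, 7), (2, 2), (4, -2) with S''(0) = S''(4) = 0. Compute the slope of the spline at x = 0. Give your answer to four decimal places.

Write m_i for S''(x_i). With h_i = 2, 2 and divided differences Δ_i = -5/2, -2, the continuity of S' gives the tridiagonal system
  2·m_0 + 8·m_1 + 2·m_2 = 6(Δ_1 - Δ_0) = 3
Natural end conditions: m_0 = m_2 = 0.
Forward elimination and back-substitution give m_0 = 0, m_1 = 3/8, m_2 = 0.
On [0, 2], S'(x) = b_0 + 2c_0·x + 3d_0·x² with b_0 = Δ_0 - h_0(2m_0 + m_1)/6 = -21/8, c_0 = m_0/2 = 0, d_0 = (m_1 - m_0)/(6h_0) = 1/32. So S'(0) = -21/8.

-2.6250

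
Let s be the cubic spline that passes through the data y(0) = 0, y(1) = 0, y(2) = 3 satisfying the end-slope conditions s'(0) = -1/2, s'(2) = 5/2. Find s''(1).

Let m_i = s''(x_i). Step sizes h_i = 1, 1; slopes of the chords Δ_i = (y_(i+1) - y_i)/h_i = 0, 3.
  1·m_0 + 4·m_1 + 1·m_2 = 6(Δ_1 - Δ_0) = 18
Clamped end conditions give two more equations: 2h_0·m_0 + h_0·m_1 = 6(Δ_0 - s'(0)) = 3 and h_1·m_1 + 2h_1·m_2 = 6(s'(2) - Δ_1) = -3.
Solving the tridiagonal system: m_0 = -3/2, m_1 = 6, m_2 = -9/2.

6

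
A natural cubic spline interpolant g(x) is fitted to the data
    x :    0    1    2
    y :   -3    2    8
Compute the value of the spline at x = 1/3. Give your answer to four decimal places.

-1.4074

Let m_i = g''(x_i). Step sizes h_i = 1, 1; slopes of the chords Δ_i = (y_(i+1) - y_i)/h_i = 5, 6.
  1·m_0 + 4·m_1 + 1·m_2 = 6(Δ_1 - Δ_0) = 6
Natural end conditions: m_0 = m_2 = 0.
Forward elimination and back-substitution give m_0 = 0, m_1 = 3/2, m_2 = 0.
On [0, 1], g(x) = -3 + 19/4·x + 0·x² + 1/4·x³.
With x = 1/3: g(1/3) = -38/27.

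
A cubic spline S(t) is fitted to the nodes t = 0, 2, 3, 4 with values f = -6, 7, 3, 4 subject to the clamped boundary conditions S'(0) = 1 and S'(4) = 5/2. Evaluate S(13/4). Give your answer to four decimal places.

2.6332

Let M_i = S''(x_i). Step sizes h_i = 2, 1, 1; slopes of the chords Δ_i = (y_(i+1) - y_i)/h_i = 13/2, -4, 1.
  2·M_0 + 6·M_1 + 1·M_2 = 6(Δ_1 - Δ_0) = -63
  1·M_1 + 4·M_2 + 1·M_3 = 6(Δ_2 - Δ_1) = 30
Clamped end conditions give two more equations: 2h_0·M_0 + h_0·M_1 = 6(Δ_0 - S'(0)) = 33 and h_2·M_2 + 2h_2·M_3 = 6(S'(4) - Δ_2) = 9.
Solving: M_0 = 192/11, M_1 = -405/22, M_2 = 138/11, M_3 = -39/22.
On [3, 4], S(t) = 3 - 127/44·(t - 3) + 69/11·(t - 3)² - 105/44·(t - 3)³.
With (t - 3) = 1/4: S(13/4) = 7415/2816.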